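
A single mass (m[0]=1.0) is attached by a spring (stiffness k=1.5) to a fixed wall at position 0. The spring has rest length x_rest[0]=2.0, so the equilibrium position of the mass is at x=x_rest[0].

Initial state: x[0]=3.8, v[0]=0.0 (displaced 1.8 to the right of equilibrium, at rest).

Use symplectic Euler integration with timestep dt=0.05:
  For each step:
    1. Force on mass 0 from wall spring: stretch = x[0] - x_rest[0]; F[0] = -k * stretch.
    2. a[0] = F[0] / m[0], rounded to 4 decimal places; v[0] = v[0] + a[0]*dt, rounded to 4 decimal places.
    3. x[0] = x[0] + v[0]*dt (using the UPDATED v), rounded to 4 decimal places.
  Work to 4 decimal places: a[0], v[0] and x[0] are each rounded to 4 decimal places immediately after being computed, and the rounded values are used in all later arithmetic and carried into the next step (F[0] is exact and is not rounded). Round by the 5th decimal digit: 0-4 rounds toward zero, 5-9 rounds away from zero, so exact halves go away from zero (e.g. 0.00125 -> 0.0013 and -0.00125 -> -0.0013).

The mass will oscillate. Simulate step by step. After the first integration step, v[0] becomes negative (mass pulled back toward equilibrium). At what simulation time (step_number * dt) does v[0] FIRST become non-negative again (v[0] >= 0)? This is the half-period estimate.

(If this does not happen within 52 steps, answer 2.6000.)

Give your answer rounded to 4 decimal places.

Step 0: x=[3.8000] v=[0.0000]
Step 1: x=[3.7933] v=[-0.1350]
Step 2: x=[3.7798] v=[-0.2695]
Step 3: x=[3.7597] v=[-0.4030]
Step 4: x=[3.7330] v=[-0.5350]
Step 5: x=[3.6998] v=[-0.6650]
Step 6: x=[3.6602] v=[-0.7925]
Step 7: x=[3.6144] v=[-0.9170]
Step 8: x=[3.5625] v=[-1.0381]
Step 9: x=[3.5047] v=[-1.1553]
Step 10: x=[3.4413] v=[-1.2682]
Step 11: x=[3.3725] v=[-1.3763]
Step 12: x=[3.2985] v=[-1.4792]
Step 13: x=[3.2197] v=[-1.5766]
Step 14: x=[3.1363] v=[-1.6681]
Step 15: x=[3.0486] v=[-1.7533]
Step 16: x=[2.9570] v=[-1.8319]
Step 17: x=[2.8618] v=[-1.9037]
Step 18: x=[2.7634] v=[-1.9683]
Step 19: x=[2.6621] v=[-2.0256]
Step 20: x=[2.5583] v=[-2.0753]
Step 21: x=[2.4524] v=[-2.1172]
Step 22: x=[2.3448] v=[-2.1511]
Step 23: x=[2.2360] v=[-2.1770]
Step 24: x=[2.1263] v=[-2.1947]
Step 25: x=[2.0161] v=[-2.2042]
Step 26: x=[1.9058] v=[-2.2054]
Step 27: x=[1.7959] v=[-2.1983]
Step 28: x=[1.6868] v=[-2.1830]
Step 29: x=[1.5788] v=[-2.1595]
Step 30: x=[1.4724] v=[-2.1279]
Step 31: x=[1.3680] v=[-2.0883]
Step 32: x=[1.2660] v=[-2.0409]
Step 33: x=[1.1667] v=[-1.9859]
Step 34: x=[1.0705] v=[-1.9234]
Step 35: x=[0.9778] v=[-1.8537]
Step 36: x=[0.8890] v=[-1.7770]
Step 37: x=[0.8043] v=[-1.6937]
Step 38: x=[0.7241] v=[-1.6040]
Step 39: x=[0.6487] v=[-1.5083]
Step 40: x=[0.5784] v=[-1.4070]
Step 41: x=[0.5134] v=[-1.3004]
Step 42: x=[0.4540] v=[-1.1889]
Step 43: x=[0.4004] v=[-1.0730]
Step 44: x=[0.3528] v=[-0.9530]
Step 45: x=[0.3113] v=[-0.8295]
Step 46: x=[0.2762] v=[-0.7028]
Step 47: x=[0.2475] v=[-0.5735]
Step 48: x=[0.2254] v=[-0.4421]
Step 49: x=[0.2100] v=[-0.3090]
Step 50: x=[0.2013] v=[-0.1748]
Step 51: x=[0.1993] v=[-0.0399]
Step 52: x=[0.2041] v=[0.0952]
First v>=0 after going negative at step 52, time=2.6000

Answer: 2.6000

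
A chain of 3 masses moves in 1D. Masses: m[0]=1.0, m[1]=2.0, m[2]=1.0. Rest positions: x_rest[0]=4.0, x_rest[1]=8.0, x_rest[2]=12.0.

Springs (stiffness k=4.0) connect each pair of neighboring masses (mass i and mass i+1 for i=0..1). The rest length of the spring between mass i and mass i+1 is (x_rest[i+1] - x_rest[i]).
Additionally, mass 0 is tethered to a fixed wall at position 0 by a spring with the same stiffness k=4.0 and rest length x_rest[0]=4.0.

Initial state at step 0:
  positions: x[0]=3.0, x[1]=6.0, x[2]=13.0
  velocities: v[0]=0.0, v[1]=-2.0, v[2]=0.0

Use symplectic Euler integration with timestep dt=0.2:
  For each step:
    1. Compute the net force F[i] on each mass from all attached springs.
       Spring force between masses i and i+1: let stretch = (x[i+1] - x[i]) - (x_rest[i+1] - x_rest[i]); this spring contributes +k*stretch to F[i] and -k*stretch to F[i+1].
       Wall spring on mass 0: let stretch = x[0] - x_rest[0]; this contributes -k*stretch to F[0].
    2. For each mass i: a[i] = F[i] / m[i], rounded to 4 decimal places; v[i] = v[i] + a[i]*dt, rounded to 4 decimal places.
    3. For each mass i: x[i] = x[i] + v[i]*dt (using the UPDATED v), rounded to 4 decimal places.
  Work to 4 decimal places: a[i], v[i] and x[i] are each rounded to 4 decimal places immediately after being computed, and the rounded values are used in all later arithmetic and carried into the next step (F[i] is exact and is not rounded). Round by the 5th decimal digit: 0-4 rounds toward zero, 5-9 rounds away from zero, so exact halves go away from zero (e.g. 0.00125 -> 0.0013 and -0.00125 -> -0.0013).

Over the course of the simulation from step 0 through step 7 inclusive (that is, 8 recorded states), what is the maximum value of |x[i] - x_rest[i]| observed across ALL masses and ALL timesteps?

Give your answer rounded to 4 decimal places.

Answer: 3.9291

Derivation:
Step 0: x=[3.0000 6.0000 13.0000] v=[0.0000 -2.0000 0.0000]
Step 1: x=[3.0000 5.9200 12.5200] v=[0.0000 -0.4000 -2.4000]
Step 2: x=[2.9872 6.1344 11.6240] v=[-0.0640 1.0720 -4.4800]
Step 3: x=[3.0000 6.5362 10.4897] v=[0.0640 2.0090 -5.6717]
Step 4: x=[3.0986 6.9714 9.3628] v=[0.4930 2.1759 -5.6345]
Step 5: x=[3.3211 7.2881 8.4933] v=[1.1124 1.5833 -4.3476]
Step 6: x=[3.6469 7.3838 8.0709] v=[1.6291 0.4786 -2.1118]
Step 7: x=[3.9871 7.2355 8.1786] v=[1.7011 -0.7413 0.5385]
Max displacement = 3.9291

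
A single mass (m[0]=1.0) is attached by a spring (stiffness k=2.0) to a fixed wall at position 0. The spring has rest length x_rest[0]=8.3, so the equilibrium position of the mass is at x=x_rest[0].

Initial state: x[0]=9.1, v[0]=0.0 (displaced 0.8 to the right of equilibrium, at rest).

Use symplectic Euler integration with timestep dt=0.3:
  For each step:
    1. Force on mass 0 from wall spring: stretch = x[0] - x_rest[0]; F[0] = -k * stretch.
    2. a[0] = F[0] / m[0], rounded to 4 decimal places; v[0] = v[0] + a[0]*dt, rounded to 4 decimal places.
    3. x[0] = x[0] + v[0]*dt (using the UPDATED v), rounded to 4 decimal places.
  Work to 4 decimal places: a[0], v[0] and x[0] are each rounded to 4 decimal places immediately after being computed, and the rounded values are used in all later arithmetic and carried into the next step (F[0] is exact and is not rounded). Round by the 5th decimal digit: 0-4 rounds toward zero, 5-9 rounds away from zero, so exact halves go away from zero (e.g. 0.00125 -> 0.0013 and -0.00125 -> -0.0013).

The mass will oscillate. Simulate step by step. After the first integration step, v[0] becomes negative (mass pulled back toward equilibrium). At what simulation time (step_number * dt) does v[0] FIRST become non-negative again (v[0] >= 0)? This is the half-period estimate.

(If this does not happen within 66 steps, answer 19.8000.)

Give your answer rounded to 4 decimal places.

Step 0: x=[9.1000] v=[0.0000]
Step 1: x=[8.9560] v=[-0.4800]
Step 2: x=[8.6939] v=[-0.8736]
Step 3: x=[8.3609] v=[-1.1099]
Step 4: x=[8.0170] v=[-1.1464]
Step 5: x=[7.7240] v=[-0.9766]
Step 6: x=[7.5347] v=[-0.6310]
Step 7: x=[7.4832] v=[-0.1718]
Step 8: x=[7.5787] v=[0.3183]
First v>=0 after going negative at step 8, time=2.4000

Answer: 2.4000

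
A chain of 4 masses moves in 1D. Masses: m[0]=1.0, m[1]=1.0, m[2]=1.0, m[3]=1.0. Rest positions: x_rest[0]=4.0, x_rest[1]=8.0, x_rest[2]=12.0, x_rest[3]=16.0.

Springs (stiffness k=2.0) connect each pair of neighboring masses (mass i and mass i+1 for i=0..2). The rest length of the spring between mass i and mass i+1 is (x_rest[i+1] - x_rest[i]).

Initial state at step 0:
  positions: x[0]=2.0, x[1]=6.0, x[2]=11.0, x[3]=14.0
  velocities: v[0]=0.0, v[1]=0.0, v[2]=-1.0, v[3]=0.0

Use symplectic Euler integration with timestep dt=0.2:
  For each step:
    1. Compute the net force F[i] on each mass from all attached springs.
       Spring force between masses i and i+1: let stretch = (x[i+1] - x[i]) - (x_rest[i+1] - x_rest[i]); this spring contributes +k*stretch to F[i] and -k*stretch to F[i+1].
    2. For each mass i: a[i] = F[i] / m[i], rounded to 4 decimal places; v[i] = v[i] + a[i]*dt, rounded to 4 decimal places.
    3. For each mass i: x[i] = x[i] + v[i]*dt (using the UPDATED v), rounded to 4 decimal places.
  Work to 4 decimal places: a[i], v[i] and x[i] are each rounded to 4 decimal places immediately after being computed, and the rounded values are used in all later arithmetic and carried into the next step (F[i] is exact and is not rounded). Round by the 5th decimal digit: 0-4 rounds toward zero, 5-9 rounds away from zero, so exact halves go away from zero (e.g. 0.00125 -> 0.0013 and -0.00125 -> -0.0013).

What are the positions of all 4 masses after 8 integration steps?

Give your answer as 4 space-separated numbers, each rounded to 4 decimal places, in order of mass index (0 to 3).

Step 0: x=[2.0000 6.0000 11.0000 14.0000] v=[0.0000 0.0000 -1.0000 0.0000]
Step 1: x=[2.0000 6.0800 10.6400 14.0800] v=[0.0000 0.4000 -1.8000 0.4000]
Step 2: x=[2.0064 6.1984 10.1904 14.2048] v=[0.0320 0.5920 -2.2480 0.6240]
Step 3: x=[2.0282 6.3008 9.7426 14.3284] v=[0.1088 0.5120 -2.2390 0.6182]
Step 4: x=[2.0718 6.3367 9.3863 14.4052] v=[0.2178 0.1797 -1.7814 0.3839]
Step 5: x=[2.1366 6.2754 9.1876 14.4005] v=[0.3238 -0.3064 -0.9937 -0.0237]
Step 6: x=[2.2125 6.1160 9.1729 14.2987] v=[0.3793 -0.7970 -0.0734 -0.5089]
Step 7: x=[2.2806 5.8889 9.3237 14.1069] v=[0.3407 -1.1356 0.7542 -0.9592]
Step 8: x=[2.3174 5.6479 9.5824 13.8524] v=[0.1840 -1.2050 1.2936 -1.2725]

Answer: 2.3174 5.6479 9.5824 13.8524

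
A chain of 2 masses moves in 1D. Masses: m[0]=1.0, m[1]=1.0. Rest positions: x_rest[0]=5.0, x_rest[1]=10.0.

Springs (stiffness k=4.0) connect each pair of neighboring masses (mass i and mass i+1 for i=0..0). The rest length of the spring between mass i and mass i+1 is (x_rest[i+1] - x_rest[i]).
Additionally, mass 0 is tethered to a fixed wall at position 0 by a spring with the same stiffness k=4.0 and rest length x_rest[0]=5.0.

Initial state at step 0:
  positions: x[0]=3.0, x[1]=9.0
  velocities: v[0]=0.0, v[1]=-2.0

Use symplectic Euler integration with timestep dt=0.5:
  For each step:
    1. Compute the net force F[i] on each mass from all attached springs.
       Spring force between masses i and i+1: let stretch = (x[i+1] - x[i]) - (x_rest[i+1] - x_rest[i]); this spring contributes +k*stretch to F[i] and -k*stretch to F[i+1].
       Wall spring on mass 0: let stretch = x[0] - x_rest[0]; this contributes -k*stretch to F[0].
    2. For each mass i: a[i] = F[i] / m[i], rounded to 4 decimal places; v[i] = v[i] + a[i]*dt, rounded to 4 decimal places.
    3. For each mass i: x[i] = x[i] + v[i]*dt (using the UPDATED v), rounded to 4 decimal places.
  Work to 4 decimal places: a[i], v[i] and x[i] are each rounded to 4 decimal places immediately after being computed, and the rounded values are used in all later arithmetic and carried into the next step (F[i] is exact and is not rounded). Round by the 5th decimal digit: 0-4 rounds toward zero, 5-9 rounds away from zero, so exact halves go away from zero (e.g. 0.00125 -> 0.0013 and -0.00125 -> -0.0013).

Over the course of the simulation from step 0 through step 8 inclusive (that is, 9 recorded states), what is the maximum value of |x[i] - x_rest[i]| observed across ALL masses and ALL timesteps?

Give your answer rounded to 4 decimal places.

Answer: 3.0000

Derivation:
Step 0: x=[3.0000 9.0000] v=[0.0000 -2.0000]
Step 1: x=[6.0000 7.0000] v=[6.0000 -4.0000]
Step 2: x=[4.0000 9.0000] v=[-4.0000 4.0000]
Step 3: x=[3.0000 11.0000] v=[-2.0000 4.0000]
Step 4: x=[7.0000 10.0000] v=[8.0000 -2.0000]
Step 5: x=[7.0000 11.0000] v=[0.0000 2.0000]
Step 6: x=[4.0000 13.0000] v=[-6.0000 4.0000]
Step 7: x=[6.0000 11.0000] v=[4.0000 -4.0000]
Step 8: x=[7.0000 9.0000] v=[2.0000 -4.0000]
Max displacement = 3.0000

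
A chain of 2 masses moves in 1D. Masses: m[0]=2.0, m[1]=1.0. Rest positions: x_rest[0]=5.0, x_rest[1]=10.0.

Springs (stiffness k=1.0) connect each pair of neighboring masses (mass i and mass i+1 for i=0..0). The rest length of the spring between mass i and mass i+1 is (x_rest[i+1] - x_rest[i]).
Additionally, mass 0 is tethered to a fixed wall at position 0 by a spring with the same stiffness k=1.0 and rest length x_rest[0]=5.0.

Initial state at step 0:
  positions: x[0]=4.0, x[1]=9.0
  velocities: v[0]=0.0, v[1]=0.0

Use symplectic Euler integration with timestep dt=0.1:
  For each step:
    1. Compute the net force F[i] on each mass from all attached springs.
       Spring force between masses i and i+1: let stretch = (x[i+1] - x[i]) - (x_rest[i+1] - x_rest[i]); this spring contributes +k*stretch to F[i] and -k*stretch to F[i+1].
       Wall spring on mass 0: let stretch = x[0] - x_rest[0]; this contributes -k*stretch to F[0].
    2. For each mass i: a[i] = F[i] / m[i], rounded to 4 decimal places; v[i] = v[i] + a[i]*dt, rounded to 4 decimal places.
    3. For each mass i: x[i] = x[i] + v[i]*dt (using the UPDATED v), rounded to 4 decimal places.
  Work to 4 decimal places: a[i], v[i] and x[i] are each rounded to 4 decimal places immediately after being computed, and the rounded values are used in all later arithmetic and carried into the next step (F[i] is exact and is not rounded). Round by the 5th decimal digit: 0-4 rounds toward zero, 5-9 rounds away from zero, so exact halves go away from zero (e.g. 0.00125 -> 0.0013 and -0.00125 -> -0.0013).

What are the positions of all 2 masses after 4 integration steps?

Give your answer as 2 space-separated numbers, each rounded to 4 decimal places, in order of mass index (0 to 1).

Answer: 4.0493 9.0008

Derivation:
Step 0: x=[4.0000 9.0000] v=[0.0000 0.0000]
Step 1: x=[4.0050 9.0000] v=[0.0500 0.0000]
Step 2: x=[4.0150 9.0001] v=[0.0995 0.0005]
Step 3: x=[4.0298 9.0003] v=[0.1480 0.0020]
Step 4: x=[4.0493 9.0008] v=[0.1950 0.0050]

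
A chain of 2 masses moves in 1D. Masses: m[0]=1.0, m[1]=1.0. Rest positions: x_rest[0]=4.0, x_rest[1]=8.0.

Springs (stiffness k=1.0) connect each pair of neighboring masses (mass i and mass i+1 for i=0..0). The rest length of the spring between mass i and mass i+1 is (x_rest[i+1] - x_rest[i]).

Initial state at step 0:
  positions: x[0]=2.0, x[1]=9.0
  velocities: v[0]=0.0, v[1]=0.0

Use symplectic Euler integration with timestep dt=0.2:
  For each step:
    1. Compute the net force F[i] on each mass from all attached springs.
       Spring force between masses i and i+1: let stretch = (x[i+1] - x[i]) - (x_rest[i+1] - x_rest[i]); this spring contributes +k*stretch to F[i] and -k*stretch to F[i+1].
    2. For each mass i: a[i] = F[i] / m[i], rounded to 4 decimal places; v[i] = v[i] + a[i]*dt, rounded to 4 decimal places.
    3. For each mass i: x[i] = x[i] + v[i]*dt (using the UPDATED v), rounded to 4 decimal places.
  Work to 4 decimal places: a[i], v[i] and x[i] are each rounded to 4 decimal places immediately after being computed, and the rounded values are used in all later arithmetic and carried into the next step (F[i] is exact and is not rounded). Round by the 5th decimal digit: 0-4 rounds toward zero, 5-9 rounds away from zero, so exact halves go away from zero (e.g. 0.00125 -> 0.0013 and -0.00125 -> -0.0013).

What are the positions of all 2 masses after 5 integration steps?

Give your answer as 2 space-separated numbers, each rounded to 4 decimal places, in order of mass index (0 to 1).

Step 0: x=[2.0000 9.0000] v=[0.0000 0.0000]
Step 1: x=[2.1200 8.8800] v=[0.6000 -0.6000]
Step 2: x=[2.3504 8.6496] v=[1.1520 -1.1520]
Step 3: x=[2.6728 8.3272] v=[1.6118 -1.6118]
Step 4: x=[3.0613 7.9387] v=[1.9427 -1.9427]
Step 5: x=[3.4849 7.5151] v=[2.1182 -2.1182]

Answer: 3.4849 7.5151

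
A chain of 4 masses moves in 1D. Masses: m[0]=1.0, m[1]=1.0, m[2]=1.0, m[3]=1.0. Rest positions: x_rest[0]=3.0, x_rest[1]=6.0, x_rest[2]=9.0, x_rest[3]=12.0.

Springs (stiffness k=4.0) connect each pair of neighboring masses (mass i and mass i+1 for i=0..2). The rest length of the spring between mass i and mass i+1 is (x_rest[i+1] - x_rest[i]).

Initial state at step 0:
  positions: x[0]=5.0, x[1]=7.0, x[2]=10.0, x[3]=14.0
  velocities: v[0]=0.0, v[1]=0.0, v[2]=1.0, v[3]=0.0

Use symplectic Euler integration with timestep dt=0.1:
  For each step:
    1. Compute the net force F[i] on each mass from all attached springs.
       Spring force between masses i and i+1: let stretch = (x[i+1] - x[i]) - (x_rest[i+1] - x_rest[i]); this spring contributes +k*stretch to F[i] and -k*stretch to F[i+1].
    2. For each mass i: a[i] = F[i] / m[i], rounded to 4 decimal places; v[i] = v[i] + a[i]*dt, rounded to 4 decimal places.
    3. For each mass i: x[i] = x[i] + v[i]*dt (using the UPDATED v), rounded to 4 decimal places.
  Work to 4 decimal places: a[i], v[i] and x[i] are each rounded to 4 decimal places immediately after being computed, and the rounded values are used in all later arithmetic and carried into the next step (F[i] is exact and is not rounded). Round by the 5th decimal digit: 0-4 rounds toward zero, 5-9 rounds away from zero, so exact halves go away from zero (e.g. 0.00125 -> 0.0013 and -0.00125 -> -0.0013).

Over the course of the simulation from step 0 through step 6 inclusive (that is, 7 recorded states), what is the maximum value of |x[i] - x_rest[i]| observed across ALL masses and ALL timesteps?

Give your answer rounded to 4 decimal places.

Step 0: x=[5.0000 7.0000 10.0000 14.0000] v=[0.0000 0.0000 1.0000 0.0000]
Step 1: x=[4.9600 7.0400 10.1400 13.9600] v=[-0.4000 0.4000 1.4000 -0.4000]
Step 2: x=[4.8832 7.1208 10.3088 13.8872] v=[-0.7680 0.8080 1.6880 -0.7280]
Step 3: x=[4.7759 7.2396 10.4932 13.7913] v=[-1.0730 1.1882 1.8442 -0.9594]
Step 4: x=[4.6472 7.3900 10.6794 13.6834] v=[-1.2875 1.5042 1.8620 -1.0786]
Step 5: x=[4.5082 7.5623 10.8542 13.5754] v=[-1.3904 1.7228 1.7478 -1.0802]
Step 6: x=[4.3713 7.7441 11.0062 13.4785] v=[-1.3688 1.8179 1.5195 -0.9687]
Max displacement = 2.0062

Answer: 2.0062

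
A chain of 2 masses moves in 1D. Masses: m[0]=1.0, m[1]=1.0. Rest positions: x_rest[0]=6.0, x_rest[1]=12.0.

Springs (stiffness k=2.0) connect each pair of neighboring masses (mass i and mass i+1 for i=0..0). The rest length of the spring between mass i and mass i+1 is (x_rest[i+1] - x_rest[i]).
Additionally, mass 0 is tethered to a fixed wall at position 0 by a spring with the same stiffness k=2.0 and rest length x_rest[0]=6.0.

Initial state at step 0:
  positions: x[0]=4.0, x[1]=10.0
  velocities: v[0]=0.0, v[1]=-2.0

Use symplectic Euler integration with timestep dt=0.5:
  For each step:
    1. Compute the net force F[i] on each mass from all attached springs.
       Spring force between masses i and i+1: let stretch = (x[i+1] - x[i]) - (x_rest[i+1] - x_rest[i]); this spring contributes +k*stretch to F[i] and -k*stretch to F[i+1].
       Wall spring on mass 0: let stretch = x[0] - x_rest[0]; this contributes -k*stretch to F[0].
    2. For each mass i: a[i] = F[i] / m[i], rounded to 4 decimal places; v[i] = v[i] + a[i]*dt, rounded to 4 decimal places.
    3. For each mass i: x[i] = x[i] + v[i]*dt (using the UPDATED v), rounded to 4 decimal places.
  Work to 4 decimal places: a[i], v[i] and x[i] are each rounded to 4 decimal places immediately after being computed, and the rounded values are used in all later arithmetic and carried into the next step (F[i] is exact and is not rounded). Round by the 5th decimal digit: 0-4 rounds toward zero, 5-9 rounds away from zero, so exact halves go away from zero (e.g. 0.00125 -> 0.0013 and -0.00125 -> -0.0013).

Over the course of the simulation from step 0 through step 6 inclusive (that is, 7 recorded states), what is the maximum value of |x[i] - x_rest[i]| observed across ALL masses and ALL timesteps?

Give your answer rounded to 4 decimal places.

Answer: 3.0000

Derivation:
Step 0: x=[4.0000 10.0000] v=[0.0000 -2.0000]
Step 1: x=[5.0000 9.0000] v=[2.0000 -2.0000]
Step 2: x=[5.5000 9.0000] v=[1.0000 0.0000]
Step 3: x=[5.0000 10.2500] v=[-1.0000 2.5000]
Step 4: x=[4.6250 11.8750] v=[-0.7500 3.2500]
Step 5: x=[5.5625 12.8750] v=[1.8750 2.0000]
Step 6: x=[7.3750 13.2188] v=[3.6250 0.6875]
Max displacement = 3.0000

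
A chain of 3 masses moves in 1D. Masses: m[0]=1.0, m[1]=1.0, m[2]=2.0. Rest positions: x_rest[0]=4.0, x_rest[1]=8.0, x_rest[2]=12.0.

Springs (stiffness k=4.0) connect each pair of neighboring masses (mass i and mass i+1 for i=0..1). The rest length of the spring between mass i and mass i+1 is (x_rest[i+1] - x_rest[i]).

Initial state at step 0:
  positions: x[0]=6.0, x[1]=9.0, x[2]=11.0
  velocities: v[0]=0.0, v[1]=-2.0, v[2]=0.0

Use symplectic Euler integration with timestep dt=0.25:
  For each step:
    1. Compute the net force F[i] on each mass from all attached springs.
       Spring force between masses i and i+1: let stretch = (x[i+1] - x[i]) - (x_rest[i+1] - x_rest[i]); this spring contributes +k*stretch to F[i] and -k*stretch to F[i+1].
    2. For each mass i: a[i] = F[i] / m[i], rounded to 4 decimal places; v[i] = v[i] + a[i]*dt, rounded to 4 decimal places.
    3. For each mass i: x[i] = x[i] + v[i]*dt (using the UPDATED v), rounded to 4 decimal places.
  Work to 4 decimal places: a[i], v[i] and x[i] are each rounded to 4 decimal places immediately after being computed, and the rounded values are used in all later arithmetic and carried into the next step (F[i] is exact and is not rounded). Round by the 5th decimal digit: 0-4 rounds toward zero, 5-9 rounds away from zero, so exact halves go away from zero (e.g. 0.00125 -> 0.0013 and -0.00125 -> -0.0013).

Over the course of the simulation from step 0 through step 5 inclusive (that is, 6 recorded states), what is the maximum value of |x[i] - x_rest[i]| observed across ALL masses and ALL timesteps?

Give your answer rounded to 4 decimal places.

Answer: 2.1172

Derivation:
Step 0: x=[6.0000 9.0000 11.0000] v=[0.0000 -2.0000 0.0000]
Step 1: x=[5.7500 8.2500 11.2500] v=[-1.0000 -3.0000 1.0000]
Step 2: x=[5.1250 7.6250 11.6250] v=[-2.5000 -2.5000 1.5000]
Step 3: x=[4.1250 7.3750 12.0000] v=[-4.0000 -1.0000 1.5000]
Step 4: x=[2.9375 7.4688 12.2969] v=[-4.7500 0.3750 1.1875]
Step 5: x=[1.8828 7.6368 12.4903] v=[-4.2187 0.6718 0.7735]
Max displacement = 2.1172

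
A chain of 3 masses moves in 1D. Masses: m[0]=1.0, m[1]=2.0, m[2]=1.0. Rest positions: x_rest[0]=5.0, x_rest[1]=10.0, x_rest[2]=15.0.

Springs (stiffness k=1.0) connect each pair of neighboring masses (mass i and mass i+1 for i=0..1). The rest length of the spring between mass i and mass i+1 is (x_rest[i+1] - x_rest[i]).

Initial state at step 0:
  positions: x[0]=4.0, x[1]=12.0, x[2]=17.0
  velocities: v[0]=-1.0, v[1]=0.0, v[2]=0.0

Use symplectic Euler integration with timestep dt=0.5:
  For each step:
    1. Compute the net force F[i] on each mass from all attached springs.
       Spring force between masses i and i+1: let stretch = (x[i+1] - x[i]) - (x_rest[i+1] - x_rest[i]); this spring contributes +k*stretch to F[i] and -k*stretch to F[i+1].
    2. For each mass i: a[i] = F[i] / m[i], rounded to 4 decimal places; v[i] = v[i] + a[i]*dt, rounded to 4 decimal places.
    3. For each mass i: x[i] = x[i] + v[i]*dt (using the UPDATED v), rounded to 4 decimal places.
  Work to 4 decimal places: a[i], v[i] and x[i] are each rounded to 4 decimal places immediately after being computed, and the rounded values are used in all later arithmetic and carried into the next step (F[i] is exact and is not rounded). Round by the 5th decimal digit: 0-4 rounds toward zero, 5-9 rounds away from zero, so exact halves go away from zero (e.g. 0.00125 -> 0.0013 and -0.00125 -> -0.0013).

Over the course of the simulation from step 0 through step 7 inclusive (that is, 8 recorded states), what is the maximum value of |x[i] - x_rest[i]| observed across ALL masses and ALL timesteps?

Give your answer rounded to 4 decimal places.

Step 0: x=[4.0000 12.0000 17.0000] v=[-1.0000 0.0000 0.0000]
Step 1: x=[4.2500 11.6250 17.0000] v=[0.5000 -0.7500 0.0000]
Step 2: x=[5.0938 11.0000 16.9063] v=[1.6875 -1.2500 -0.1875]
Step 3: x=[6.1641 10.3750 16.5860] v=[2.1406 -1.2500 -0.6407]
Step 4: x=[7.0372 10.0000 15.9629] v=[1.7461 -0.7500 -1.2462]
Step 5: x=[7.4010 10.0001 15.0991] v=[0.7275 0.0001 -1.7277]
Step 6: x=[7.1645 10.3127 14.2105] v=[-0.4730 0.6251 -1.7772]
Step 7: x=[6.4651 10.7190 13.5975] v=[-1.3989 0.8125 -1.2261]
Max displacement = 2.4010

Answer: 2.4010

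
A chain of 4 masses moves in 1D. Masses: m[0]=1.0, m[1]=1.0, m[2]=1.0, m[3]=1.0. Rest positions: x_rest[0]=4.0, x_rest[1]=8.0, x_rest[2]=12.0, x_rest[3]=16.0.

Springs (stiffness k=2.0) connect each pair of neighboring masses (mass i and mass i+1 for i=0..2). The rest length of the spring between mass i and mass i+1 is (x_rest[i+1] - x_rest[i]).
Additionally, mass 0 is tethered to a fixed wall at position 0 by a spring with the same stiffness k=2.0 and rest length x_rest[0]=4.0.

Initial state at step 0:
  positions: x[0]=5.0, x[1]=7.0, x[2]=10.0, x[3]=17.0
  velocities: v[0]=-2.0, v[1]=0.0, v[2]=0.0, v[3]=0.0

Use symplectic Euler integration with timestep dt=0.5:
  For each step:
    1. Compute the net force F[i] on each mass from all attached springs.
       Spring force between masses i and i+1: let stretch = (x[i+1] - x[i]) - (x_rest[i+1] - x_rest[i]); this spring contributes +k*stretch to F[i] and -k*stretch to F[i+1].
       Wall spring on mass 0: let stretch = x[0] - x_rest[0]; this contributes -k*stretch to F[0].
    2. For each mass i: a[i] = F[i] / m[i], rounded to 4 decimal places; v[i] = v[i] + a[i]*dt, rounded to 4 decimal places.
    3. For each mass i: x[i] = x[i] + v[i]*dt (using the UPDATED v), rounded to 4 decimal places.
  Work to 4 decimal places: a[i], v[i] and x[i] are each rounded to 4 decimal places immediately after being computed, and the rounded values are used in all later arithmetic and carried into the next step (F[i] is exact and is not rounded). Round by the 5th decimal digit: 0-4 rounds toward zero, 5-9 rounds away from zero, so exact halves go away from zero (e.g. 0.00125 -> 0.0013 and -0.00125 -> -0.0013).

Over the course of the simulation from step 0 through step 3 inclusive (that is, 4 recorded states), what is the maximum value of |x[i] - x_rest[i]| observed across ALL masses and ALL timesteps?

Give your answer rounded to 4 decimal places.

Answer: 2.7500

Derivation:
Step 0: x=[5.0000 7.0000 10.0000 17.0000] v=[-2.0000 0.0000 0.0000 0.0000]
Step 1: x=[2.5000 7.5000 12.0000 15.5000] v=[-5.0000 1.0000 4.0000 -3.0000]
Step 2: x=[1.2500 7.7500 13.5000 14.2500] v=[-2.5000 0.5000 3.0000 -2.5000]
Step 3: x=[2.6250 7.6250 12.5000 14.6250] v=[2.7500 -0.2500 -2.0000 0.7500]
Max displacement = 2.7500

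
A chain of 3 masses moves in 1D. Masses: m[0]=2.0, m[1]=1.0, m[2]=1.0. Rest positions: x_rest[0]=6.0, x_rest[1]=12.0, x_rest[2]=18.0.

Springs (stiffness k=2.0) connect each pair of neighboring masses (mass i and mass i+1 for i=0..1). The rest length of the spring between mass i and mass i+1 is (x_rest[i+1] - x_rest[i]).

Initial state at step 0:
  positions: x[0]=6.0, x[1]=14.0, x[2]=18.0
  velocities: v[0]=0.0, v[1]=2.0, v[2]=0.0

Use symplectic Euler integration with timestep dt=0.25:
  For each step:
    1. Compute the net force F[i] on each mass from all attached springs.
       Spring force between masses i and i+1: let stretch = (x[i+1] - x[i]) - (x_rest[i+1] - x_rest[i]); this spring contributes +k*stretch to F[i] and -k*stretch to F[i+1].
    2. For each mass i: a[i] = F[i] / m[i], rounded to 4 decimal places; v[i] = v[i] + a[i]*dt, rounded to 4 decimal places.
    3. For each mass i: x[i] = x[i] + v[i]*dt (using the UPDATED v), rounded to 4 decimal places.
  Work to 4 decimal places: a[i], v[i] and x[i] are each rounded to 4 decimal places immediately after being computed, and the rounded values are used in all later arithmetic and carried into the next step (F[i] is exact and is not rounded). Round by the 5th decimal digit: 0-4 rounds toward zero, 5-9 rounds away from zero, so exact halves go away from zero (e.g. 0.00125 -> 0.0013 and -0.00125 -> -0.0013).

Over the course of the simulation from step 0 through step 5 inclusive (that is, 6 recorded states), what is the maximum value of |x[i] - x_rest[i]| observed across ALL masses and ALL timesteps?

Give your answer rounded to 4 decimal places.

Answer: 2.1196

Derivation:
Step 0: x=[6.0000 14.0000 18.0000] v=[0.0000 2.0000 0.0000]
Step 1: x=[6.1250 14.0000 18.2500] v=[0.5000 0.0000 1.0000]
Step 2: x=[6.3672 13.5469 18.7188] v=[0.9688 -1.8125 1.8750]
Step 3: x=[6.6831 12.8428 19.2911] v=[1.2637 -2.8164 2.2891]
Step 4: x=[7.0090 12.1748 19.8074] v=[1.3036 -2.6721 2.0650]
Step 5: x=[7.2828 11.8151 20.1196] v=[1.0951 -1.4387 1.2487]
Max displacement = 2.1196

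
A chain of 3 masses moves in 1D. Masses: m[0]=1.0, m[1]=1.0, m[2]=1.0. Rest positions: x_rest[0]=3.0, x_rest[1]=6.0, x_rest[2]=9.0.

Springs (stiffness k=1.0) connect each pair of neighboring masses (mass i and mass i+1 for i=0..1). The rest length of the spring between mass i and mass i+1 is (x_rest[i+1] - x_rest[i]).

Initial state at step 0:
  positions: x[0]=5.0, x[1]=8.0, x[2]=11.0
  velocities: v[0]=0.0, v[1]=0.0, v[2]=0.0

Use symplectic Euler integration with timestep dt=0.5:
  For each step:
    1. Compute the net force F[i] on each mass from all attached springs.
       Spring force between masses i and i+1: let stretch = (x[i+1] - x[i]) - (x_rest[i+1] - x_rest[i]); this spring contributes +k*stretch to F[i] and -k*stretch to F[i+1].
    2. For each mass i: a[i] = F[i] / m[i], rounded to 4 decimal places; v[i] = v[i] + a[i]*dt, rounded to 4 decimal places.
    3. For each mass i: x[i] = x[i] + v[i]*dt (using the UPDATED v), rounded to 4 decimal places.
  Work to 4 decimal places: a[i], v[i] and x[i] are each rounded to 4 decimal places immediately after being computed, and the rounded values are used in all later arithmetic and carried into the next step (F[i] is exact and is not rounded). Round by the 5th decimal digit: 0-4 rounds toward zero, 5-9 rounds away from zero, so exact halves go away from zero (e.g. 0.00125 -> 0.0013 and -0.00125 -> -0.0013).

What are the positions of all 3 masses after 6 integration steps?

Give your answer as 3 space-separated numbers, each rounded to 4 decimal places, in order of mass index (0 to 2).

Step 0: x=[5.0000 8.0000 11.0000] v=[0.0000 0.0000 0.0000]
Step 1: x=[5.0000 8.0000 11.0000] v=[0.0000 0.0000 0.0000]
Step 2: x=[5.0000 8.0000 11.0000] v=[0.0000 0.0000 0.0000]
Step 3: x=[5.0000 8.0000 11.0000] v=[0.0000 0.0000 0.0000]
Step 4: x=[5.0000 8.0000 11.0000] v=[0.0000 0.0000 0.0000]
Step 5: x=[5.0000 8.0000 11.0000] v=[0.0000 0.0000 0.0000]
Step 6: x=[5.0000 8.0000 11.0000] v=[0.0000 0.0000 0.0000]

Answer: 5.0000 8.0000 11.0000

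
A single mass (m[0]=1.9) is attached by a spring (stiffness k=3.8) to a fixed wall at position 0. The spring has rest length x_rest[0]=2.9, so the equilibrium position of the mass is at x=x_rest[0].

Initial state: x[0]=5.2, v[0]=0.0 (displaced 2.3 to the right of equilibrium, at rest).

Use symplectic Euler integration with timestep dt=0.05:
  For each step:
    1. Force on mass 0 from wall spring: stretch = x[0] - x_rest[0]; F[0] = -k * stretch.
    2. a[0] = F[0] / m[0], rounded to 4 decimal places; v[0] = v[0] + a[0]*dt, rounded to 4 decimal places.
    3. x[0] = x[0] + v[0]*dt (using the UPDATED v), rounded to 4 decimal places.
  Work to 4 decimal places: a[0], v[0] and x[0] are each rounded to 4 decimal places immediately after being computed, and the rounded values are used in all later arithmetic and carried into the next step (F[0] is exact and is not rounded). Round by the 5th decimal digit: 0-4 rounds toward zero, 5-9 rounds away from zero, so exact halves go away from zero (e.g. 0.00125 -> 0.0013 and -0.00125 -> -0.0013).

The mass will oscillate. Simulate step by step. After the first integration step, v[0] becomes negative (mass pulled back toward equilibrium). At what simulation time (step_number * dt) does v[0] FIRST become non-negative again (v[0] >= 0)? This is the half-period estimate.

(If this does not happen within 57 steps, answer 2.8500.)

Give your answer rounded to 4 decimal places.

Step 0: x=[5.2000] v=[0.0000]
Step 1: x=[5.1885] v=[-0.2300]
Step 2: x=[5.1656] v=[-0.4589]
Step 3: x=[5.1313] v=[-0.6855]
Step 4: x=[5.0859] v=[-0.9086]
Step 5: x=[5.0295] v=[-1.1272]
Step 6: x=[4.9625] v=[-1.3402]
Step 7: x=[4.8852] v=[-1.5465]
Step 8: x=[4.7980] v=[-1.7450]
Step 9: x=[4.7013] v=[-1.9348]
Step 10: x=[4.5956] v=[-2.1149]
Step 11: x=[4.4814] v=[-2.2845]
Step 12: x=[4.3593] v=[-2.4426]
Step 13: x=[4.2299] v=[-2.5885]
Step 14: x=[4.0938] v=[-2.7215]
Step 15: x=[3.9518] v=[-2.8409]
Step 16: x=[3.8045] v=[-2.9461]
Step 17: x=[3.6527] v=[-3.0366]
Step 18: x=[3.4971] v=[-3.1119]
Step 19: x=[3.3385] v=[-3.1716]
Step 20: x=[3.1777] v=[-3.2155]
Step 21: x=[3.0155] v=[-3.2433]
Step 22: x=[2.8528] v=[-3.2549]
Step 23: x=[2.6903] v=[-3.2502]
Step 24: x=[2.5288] v=[-3.2292]
Step 25: x=[2.3692] v=[-3.1921]
Step 26: x=[2.2123] v=[-3.1390]
Step 27: x=[2.0588] v=[-3.0702]
Step 28: x=[1.9095] v=[-2.9861]
Step 29: x=[1.7651] v=[-2.8871]
Step 30: x=[1.6264] v=[-2.7736]
Step 31: x=[1.4941] v=[-2.6462]
Step 32: x=[1.3688] v=[-2.5056]
Step 33: x=[1.2512] v=[-2.3525]
Step 34: x=[1.1418] v=[-2.1876]
Step 35: x=[1.0412] v=[-2.0118]
Step 36: x=[0.9499] v=[-1.8259]
Step 37: x=[0.8684] v=[-1.6309]
Step 38: x=[0.7970] v=[-1.4277]
Step 39: x=[0.7361] v=[-1.2174]
Step 40: x=[0.6861] v=[-1.0010]
Step 41: x=[0.6471] v=[-0.7796]
Step 42: x=[0.6194] v=[-0.5543]
Step 43: x=[0.6031] v=[-0.3262]
Step 44: x=[0.5983] v=[-0.0965]
Step 45: x=[0.6050] v=[0.1337]
First v>=0 after going negative at step 45, time=2.2500

Answer: 2.2500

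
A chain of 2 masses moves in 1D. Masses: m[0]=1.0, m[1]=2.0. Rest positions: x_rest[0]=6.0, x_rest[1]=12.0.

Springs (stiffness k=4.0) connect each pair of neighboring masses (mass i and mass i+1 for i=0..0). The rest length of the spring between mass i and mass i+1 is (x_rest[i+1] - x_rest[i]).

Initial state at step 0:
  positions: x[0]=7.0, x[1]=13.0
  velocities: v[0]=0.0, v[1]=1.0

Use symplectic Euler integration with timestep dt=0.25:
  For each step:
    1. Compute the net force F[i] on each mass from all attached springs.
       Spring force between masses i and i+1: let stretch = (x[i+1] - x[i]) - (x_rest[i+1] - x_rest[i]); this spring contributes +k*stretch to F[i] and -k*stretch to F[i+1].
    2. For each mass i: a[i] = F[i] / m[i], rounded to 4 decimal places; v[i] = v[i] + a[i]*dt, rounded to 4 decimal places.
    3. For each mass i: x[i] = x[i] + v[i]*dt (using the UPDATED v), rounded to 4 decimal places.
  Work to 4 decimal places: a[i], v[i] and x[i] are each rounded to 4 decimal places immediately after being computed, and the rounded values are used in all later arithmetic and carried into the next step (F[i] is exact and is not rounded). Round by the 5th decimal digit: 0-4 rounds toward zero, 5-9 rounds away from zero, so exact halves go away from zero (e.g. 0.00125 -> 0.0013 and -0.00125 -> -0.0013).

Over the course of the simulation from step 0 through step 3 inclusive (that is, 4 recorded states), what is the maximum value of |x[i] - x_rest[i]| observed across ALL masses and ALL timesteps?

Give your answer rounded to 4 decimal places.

Step 0: x=[7.0000 13.0000] v=[0.0000 1.0000]
Step 1: x=[7.0000 13.2500] v=[0.0000 1.0000]
Step 2: x=[7.0625 13.4688] v=[0.2500 0.8750]
Step 3: x=[7.2266 13.6368] v=[0.6563 0.6719]
Max displacement = 1.6368

Answer: 1.6368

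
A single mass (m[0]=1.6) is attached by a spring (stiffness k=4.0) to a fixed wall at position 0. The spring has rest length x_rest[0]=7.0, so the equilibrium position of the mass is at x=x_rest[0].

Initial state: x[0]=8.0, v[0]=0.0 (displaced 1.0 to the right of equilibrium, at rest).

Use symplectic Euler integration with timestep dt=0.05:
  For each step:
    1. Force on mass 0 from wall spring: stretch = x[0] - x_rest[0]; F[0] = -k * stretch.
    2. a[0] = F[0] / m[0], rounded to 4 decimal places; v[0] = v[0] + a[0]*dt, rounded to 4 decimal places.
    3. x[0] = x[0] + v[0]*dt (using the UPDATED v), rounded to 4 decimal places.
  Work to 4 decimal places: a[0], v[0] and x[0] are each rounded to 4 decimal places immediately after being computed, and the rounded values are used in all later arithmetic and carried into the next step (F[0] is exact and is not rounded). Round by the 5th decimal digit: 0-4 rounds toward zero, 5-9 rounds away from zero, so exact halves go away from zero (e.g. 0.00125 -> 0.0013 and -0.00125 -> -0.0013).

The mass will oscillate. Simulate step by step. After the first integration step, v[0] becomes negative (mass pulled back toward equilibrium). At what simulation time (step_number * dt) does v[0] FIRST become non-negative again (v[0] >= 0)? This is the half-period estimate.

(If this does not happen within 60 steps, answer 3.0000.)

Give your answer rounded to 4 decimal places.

Answer: 2.0000

Derivation:
Step 0: x=[8.0000] v=[0.0000]
Step 1: x=[7.9938] v=[-0.1250]
Step 2: x=[7.9813] v=[-0.2492]
Step 3: x=[7.9627] v=[-0.3719]
Step 4: x=[7.9381] v=[-0.4922]
Step 5: x=[7.9076] v=[-0.6095]
Step 6: x=[7.8715] v=[-0.7230]
Step 7: x=[7.8299] v=[-0.8319]
Step 8: x=[7.7831] v=[-0.9356]
Step 9: x=[7.7314] v=[-1.0335]
Step 10: x=[7.6752] v=[-1.1249]
Step 11: x=[7.6147] v=[-1.2093]
Step 12: x=[7.5504] v=[-1.2861]
Step 13: x=[7.4827] v=[-1.3549]
Step 14: x=[7.4119] v=[-1.4152]
Step 15: x=[7.3386] v=[-1.4667]
Step 16: x=[7.2632] v=[-1.5090]
Step 17: x=[7.1861] v=[-1.5419]
Step 18: x=[7.1078] v=[-1.5652]
Step 19: x=[7.0289] v=[-1.5787]
Step 20: x=[6.9498] v=[-1.5823]
Step 21: x=[6.8710] v=[-1.5760]
Step 22: x=[6.7930] v=[-1.5599]
Step 23: x=[6.7163] v=[-1.5340]
Step 24: x=[6.6414] v=[-1.4985]
Step 25: x=[6.5687] v=[-1.4537]
Step 26: x=[6.4987] v=[-1.3998]
Step 27: x=[6.4318] v=[-1.3371]
Step 28: x=[6.3685] v=[-1.2661]
Step 29: x=[6.3091] v=[-1.1872]
Step 30: x=[6.2541] v=[-1.1008]
Step 31: x=[6.2037] v=[-1.0076]
Step 32: x=[6.1583] v=[-0.9081]
Step 33: x=[6.1182] v=[-0.8029]
Step 34: x=[6.0836] v=[-0.6927]
Step 35: x=[6.0547] v=[-0.5782]
Step 36: x=[6.0317] v=[-0.4600]
Step 37: x=[6.0148] v=[-0.3390]
Step 38: x=[6.0040] v=[-0.2159]
Step 39: x=[5.9994] v=[-0.0914]
Step 40: x=[6.0011] v=[0.0337]
First v>=0 after going negative at step 40, time=2.0000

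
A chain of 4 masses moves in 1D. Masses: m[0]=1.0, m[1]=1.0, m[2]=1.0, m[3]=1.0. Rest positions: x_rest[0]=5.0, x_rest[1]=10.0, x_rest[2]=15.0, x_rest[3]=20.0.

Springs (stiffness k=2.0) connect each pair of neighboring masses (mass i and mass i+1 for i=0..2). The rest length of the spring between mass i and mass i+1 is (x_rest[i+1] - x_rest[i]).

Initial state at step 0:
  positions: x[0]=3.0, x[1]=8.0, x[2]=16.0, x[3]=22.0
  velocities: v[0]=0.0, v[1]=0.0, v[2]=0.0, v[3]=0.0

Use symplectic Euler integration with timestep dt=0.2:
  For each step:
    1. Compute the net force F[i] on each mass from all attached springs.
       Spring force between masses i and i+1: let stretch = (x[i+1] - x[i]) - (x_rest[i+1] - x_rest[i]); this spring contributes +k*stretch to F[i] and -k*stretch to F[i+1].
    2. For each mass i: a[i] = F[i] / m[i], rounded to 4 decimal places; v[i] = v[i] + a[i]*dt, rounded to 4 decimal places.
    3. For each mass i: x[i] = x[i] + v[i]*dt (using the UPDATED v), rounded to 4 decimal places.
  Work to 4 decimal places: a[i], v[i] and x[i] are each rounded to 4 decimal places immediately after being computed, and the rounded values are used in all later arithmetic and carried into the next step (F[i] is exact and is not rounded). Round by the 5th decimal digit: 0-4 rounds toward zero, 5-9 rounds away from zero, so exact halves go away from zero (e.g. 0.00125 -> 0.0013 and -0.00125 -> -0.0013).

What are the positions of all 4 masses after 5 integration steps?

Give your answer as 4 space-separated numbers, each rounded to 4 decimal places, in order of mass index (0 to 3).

Answer: 3.5272 10.1370 14.6693 20.6663

Derivation:
Step 0: x=[3.0000 8.0000 16.0000 22.0000] v=[0.0000 0.0000 0.0000 0.0000]
Step 1: x=[3.0000 8.2400 15.8400 21.9200] v=[0.0000 1.2000 -0.8000 -0.4000]
Step 2: x=[3.0192 8.6688 15.5584 21.7536] v=[0.0960 2.1440 -1.4080 -0.8320]
Step 3: x=[3.0904 9.1968 15.2212 21.4916] v=[0.3558 2.6400 -1.6858 -1.3101]
Step 4: x=[3.2501 9.7182 14.9037 21.1279] v=[0.7984 2.6072 -1.5874 -1.8183]
Step 5: x=[3.5272 10.1370 14.6693 20.6663] v=[1.3856 2.0942 -1.1719 -2.3080]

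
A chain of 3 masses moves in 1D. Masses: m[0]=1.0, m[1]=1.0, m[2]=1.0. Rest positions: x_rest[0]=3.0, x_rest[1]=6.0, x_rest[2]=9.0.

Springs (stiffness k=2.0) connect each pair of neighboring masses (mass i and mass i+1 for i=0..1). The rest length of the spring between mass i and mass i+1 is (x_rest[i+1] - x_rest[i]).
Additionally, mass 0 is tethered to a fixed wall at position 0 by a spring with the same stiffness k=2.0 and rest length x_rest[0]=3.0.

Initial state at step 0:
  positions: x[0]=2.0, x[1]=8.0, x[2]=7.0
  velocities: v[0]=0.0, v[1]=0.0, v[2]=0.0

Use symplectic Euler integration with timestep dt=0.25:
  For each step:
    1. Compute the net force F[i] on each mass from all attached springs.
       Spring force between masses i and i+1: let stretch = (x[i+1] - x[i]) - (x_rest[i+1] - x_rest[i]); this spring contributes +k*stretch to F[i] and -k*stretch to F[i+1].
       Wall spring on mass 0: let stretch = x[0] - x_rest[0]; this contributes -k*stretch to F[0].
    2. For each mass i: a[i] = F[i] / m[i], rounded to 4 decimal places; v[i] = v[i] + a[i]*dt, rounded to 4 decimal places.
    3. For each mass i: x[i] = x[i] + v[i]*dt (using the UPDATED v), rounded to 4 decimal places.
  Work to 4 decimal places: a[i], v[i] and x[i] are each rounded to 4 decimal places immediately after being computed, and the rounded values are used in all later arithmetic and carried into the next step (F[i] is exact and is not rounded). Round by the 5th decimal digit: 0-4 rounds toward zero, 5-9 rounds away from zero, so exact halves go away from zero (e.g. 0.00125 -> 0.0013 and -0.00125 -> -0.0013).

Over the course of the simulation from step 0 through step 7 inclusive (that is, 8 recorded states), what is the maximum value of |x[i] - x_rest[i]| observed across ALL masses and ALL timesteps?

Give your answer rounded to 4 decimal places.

Answer: 2.4958

Derivation:
Step 0: x=[2.0000 8.0000 7.0000] v=[0.0000 0.0000 0.0000]
Step 1: x=[2.5000 7.1250 7.5000] v=[2.0000 -3.5000 2.0000]
Step 2: x=[3.2656 5.7188 8.3281] v=[3.0625 -5.6250 3.3125]
Step 3: x=[3.9297 4.3321 9.2051] v=[2.6563 -5.5470 3.5079]
Step 4: x=[4.1529 3.5042 9.8480] v=[0.8927 -3.3117 2.5714]
Step 5: x=[3.7759 3.5504 10.0729] v=[-1.5081 0.1846 0.8995]
Step 6: x=[2.8987 4.4401 9.8575] v=[-3.5088 3.5586 -0.8618]
Step 7: x=[1.8518 5.8143 9.3399] v=[-4.1875 5.4966 -2.0705]
Max displacement = 2.4958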